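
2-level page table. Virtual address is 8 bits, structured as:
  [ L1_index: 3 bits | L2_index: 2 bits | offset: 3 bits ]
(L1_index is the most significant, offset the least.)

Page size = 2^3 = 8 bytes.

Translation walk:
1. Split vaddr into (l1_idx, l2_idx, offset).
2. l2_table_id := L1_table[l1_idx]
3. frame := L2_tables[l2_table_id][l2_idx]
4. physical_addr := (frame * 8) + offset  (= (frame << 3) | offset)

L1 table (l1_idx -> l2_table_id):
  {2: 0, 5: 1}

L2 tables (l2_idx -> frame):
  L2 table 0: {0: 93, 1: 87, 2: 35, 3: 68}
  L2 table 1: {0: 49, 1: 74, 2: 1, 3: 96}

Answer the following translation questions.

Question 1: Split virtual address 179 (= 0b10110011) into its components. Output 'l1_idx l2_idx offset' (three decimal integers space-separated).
Answer: 5 2 3

Derivation:
vaddr = 179 = 0b10110011
  top 3 bits -> l1_idx = 5
  next 2 bits -> l2_idx = 2
  bottom 3 bits -> offset = 3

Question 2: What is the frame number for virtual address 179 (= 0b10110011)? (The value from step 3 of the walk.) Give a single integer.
vaddr = 179: l1_idx=5, l2_idx=2
L1[5] = 1; L2[1][2] = 1

Answer: 1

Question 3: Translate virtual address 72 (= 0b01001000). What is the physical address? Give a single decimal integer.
vaddr = 72 = 0b01001000
Split: l1_idx=2, l2_idx=1, offset=0
L1[2] = 0
L2[0][1] = 87
paddr = 87 * 8 + 0 = 696

Answer: 696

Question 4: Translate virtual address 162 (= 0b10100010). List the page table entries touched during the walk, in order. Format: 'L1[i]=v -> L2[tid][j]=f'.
Answer: L1[5]=1 -> L2[1][0]=49

Derivation:
vaddr = 162 = 0b10100010
Split: l1_idx=5, l2_idx=0, offset=2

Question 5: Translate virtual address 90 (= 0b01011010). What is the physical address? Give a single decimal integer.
Answer: 546

Derivation:
vaddr = 90 = 0b01011010
Split: l1_idx=2, l2_idx=3, offset=2
L1[2] = 0
L2[0][3] = 68
paddr = 68 * 8 + 2 = 546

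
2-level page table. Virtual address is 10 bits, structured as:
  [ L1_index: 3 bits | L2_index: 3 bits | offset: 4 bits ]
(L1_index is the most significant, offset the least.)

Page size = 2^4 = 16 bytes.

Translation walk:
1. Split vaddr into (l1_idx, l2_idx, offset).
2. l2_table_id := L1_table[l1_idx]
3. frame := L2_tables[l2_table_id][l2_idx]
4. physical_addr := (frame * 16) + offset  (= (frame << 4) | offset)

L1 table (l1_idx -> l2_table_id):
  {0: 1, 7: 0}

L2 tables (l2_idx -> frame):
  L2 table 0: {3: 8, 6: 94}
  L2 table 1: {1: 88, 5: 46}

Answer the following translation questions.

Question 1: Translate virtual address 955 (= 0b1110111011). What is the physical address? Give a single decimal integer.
vaddr = 955 = 0b1110111011
Split: l1_idx=7, l2_idx=3, offset=11
L1[7] = 0
L2[0][3] = 8
paddr = 8 * 16 + 11 = 139

Answer: 139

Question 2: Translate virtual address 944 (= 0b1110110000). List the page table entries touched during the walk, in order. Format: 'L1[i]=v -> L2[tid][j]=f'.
vaddr = 944 = 0b1110110000
Split: l1_idx=7, l2_idx=3, offset=0

Answer: L1[7]=0 -> L2[0][3]=8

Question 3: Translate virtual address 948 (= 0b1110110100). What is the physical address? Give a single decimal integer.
vaddr = 948 = 0b1110110100
Split: l1_idx=7, l2_idx=3, offset=4
L1[7] = 0
L2[0][3] = 8
paddr = 8 * 16 + 4 = 132

Answer: 132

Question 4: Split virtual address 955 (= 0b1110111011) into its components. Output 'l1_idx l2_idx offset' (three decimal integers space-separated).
vaddr = 955 = 0b1110111011
  top 3 bits -> l1_idx = 7
  next 3 bits -> l2_idx = 3
  bottom 4 bits -> offset = 11

Answer: 7 3 11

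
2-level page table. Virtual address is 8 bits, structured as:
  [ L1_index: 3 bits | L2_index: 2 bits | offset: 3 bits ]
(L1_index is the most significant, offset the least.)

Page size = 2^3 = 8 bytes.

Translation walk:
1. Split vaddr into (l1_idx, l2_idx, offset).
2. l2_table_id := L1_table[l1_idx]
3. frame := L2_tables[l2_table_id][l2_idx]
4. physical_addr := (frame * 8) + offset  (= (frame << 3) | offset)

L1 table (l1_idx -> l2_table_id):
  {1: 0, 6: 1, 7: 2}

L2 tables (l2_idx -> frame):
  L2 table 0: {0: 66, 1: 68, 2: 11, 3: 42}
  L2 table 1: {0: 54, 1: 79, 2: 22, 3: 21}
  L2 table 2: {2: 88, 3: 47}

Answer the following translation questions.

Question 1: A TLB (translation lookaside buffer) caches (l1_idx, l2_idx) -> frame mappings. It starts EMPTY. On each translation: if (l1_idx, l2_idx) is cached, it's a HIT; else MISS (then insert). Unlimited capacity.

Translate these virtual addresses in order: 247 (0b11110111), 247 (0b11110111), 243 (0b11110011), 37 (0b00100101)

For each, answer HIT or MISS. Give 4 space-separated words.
vaddr=247: (7,2) not in TLB -> MISS, insert
vaddr=247: (7,2) in TLB -> HIT
vaddr=243: (7,2) in TLB -> HIT
vaddr=37: (1,0) not in TLB -> MISS, insert

Answer: MISS HIT HIT MISS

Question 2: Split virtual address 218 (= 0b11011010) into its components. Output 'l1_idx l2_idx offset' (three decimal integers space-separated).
vaddr = 218 = 0b11011010
  top 3 bits -> l1_idx = 6
  next 2 bits -> l2_idx = 3
  bottom 3 bits -> offset = 2

Answer: 6 3 2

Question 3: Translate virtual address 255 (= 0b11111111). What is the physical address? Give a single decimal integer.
vaddr = 255 = 0b11111111
Split: l1_idx=7, l2_idx=3, offset=7
L1[7] = 2
L2[2][3] = 47
paddr = 47 * 8 + 7 = 383

Answer: 383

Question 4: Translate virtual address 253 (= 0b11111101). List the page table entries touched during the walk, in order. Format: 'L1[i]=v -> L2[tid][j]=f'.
Answer: L1[7]=2 -> L2[2][3]=47

Derivation:
vaddr = 253 = 0b11111101
Split: l1_idx=7, l2_idx=3, offset=5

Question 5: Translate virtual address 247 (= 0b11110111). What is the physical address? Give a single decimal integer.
vaddr = 247 = 0b11110111
Split: l1_idx=7, l2_idx=2, offset=7
L1[7] = 2
L2[2][2] = 88
paddr = 88 * 8 + 7 = 711

Answer: 711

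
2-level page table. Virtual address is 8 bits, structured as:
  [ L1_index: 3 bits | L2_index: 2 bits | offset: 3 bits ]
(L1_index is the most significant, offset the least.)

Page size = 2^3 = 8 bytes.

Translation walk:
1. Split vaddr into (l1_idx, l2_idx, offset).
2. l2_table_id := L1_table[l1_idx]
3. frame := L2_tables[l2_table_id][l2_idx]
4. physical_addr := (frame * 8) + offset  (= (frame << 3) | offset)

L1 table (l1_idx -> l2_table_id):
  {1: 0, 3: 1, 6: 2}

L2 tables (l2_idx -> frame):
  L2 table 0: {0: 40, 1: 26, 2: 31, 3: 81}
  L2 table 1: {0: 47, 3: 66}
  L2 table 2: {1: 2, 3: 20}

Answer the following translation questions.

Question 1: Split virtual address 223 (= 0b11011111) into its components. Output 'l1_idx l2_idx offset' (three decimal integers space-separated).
Answer: 6 3 7

Derivation:
vaddr = 223 = 0b11011111
  top 3 bits -> l1_idx = 6
  next 2 bits -> l2_idx = 3
  bottom 3 bits -> offset = 7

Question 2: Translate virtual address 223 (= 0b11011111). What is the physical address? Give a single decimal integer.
Answer: 167

Derivation:
vaddr = 223 = 0b11011111
Split: l1_idx=6, l2_idx=3, offset=7
L1[6] = 2
L2[2][3] = 20
paddr = 20 * 8 + 7 = 167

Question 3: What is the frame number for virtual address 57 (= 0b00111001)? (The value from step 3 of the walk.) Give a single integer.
vaddr = 57: l1_idx=1, l2_idx=3
L1[1] = 0; L2[0][3] = 81

Answer: 81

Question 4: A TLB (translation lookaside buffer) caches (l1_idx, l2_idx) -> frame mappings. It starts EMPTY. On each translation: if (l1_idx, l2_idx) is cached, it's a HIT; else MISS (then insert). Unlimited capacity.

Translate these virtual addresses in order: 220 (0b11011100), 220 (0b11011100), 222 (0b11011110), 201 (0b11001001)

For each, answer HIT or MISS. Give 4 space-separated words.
Answer: MISS HIT HIT MISS

Derivation:
vaddr=220: (6,3) not in TLB -> MISS, insert
vaddr=220: (6,3) in TLB -> HIT
vaddr=222: (6,3) in TLB -> HIT
vaddr=201: (6,1) not in TLB -> MISS, insert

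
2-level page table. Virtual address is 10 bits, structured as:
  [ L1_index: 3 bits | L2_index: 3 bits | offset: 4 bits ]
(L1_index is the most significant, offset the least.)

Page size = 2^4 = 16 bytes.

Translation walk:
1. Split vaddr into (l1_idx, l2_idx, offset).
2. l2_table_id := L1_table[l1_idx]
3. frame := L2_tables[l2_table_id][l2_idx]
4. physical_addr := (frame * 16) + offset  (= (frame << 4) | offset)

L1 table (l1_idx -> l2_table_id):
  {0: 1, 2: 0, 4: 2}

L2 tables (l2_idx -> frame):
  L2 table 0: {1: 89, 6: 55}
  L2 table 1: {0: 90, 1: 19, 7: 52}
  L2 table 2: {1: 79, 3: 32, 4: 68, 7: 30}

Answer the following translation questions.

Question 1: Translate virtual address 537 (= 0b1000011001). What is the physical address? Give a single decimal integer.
Answer: 1273

Derivation:
vaddr = 537 = 0b1000011001
Split: l1_idx=4, l2_idx=1, offset=9
L1[4] = 2
L2[2][1] = 79
paddr = 79 * 16 + 9 = 1273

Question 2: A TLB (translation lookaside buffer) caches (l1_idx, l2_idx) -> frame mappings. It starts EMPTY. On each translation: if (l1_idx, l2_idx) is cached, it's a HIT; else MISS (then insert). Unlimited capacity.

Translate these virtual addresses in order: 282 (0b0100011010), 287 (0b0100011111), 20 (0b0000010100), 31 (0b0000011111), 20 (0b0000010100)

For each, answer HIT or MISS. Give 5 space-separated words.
Answer: MISS HIT MISS HIT HIT

Derivation:
vaddr=282: (2,1) not in TLB -> MISS, insert
vaddr=287: (2,1) in TLB -> HIT
vaddr=20: (0,1) not in TLB -> MISS, insert
vaddr=31: (0,1) in TLB -> HIT
vaddr=20: (0,1) in TLB -> HIT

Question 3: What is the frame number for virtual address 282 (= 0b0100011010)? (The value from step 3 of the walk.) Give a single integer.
Answer: 89

Derivation:
vaddr = 282: l1_idx=2, l2_idx=1
L1[2] = 0; L2[0][1] = 89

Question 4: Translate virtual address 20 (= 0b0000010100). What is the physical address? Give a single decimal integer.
vaddr = 20 = 0b0000010100
Split: l1_idx=0, l2_idx=1, offset=4
L1[0] = 1
L2[1][1] = 19
paddr = 19 * 16 + 4 = 308

Answer: 308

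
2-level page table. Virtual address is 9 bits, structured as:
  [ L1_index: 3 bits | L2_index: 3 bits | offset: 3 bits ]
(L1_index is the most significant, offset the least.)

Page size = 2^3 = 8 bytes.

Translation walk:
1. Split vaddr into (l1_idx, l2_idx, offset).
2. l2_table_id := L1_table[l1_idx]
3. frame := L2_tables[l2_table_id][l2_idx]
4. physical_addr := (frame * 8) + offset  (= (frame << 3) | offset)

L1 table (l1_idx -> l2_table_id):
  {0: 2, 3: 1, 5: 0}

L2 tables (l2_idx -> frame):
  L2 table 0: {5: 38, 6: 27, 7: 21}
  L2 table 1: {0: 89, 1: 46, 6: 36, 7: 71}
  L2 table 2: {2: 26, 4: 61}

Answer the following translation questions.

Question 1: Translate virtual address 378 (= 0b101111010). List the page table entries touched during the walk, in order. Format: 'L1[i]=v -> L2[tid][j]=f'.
Answer: L1[5]=0 -> L2[0][7]=21

Derivation:
vaddr = 378 = 0b101111010
Split: l1_idx=5, l2_idx=7, offset=2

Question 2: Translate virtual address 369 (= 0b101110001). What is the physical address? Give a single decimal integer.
Answer: 217

Derivation:
vaddr = 369 = 0b101110001
Split: l1_idx=5, l2_idx=6, offset=1
L1[5] = 0
L2[0][6] = 27
paddr = 27 * 8 + 1 = 217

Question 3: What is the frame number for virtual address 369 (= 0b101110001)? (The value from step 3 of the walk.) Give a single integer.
Answer: 27

Derivation:
vaddr = 369: l1_idx=5, l2_idx=6
L1[5] = 0; L2[0][6] = 27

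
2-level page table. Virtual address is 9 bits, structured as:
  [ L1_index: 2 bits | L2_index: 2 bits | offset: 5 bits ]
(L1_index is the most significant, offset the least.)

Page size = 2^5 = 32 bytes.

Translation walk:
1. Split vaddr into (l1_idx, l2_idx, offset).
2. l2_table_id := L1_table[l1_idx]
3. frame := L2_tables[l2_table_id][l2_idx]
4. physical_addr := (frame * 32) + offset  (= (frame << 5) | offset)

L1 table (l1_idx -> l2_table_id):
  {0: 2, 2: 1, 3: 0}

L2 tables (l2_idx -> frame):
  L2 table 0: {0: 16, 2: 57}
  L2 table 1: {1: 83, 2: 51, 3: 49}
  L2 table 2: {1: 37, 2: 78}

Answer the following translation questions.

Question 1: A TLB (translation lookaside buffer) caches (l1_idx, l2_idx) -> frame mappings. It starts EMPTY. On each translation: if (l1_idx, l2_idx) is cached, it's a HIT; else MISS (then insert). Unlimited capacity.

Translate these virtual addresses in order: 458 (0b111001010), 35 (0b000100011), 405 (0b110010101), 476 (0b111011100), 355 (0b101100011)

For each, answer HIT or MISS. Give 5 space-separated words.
Answer: MISS MISS MISS HIT MISS

Derivation:
vaddr=458: (3,2) not in TLB -> MISS, insert
vaddr=35: (0,1) not in TLB -> MISS, insert
vaddr=405: (3,0) not in TLB -> MISS, insert
vaddr=476: (3,2) in TLB -> HIT
vaddr=355: (2,3) not in TLB -> MISS, insert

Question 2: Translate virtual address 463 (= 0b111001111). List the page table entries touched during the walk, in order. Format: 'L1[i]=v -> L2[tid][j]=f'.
vaddr = 463 = 0b111001111
Split: l1_idx=3, l2_idx=2, offset=15

Answer: L1[3]=0 -> L2[0][2]=57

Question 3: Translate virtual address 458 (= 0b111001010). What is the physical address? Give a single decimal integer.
Answer: 1834

Derivation:
vaddr = 458 = 0b111001010
Split: l1_idx=3, l2_idx=2, offset=10
L1[3] = 0
L2[0][2] = 57
paddr = 57 * 32 + 10 = 1834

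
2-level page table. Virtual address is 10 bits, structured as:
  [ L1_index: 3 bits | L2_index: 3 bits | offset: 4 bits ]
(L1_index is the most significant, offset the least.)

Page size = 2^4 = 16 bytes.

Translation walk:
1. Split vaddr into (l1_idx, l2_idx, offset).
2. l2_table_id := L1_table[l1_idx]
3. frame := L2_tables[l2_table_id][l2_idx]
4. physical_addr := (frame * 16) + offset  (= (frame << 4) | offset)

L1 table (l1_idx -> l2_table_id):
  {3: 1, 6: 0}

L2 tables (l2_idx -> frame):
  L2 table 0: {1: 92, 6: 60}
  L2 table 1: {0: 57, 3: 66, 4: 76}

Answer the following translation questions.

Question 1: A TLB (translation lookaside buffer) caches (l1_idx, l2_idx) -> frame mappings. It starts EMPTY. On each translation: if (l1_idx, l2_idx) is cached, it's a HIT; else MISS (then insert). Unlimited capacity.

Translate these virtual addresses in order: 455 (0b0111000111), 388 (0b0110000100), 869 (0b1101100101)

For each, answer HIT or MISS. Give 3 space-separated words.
Answer: MISS MISS MISS

Derivation:
vaddr=455: (3,4) not in TLB -> MISS, insert
vaddr=388: (3,0) not in TLB -> MISS, insert
vaddr=869: (6,6) not in TLB -> MISS, insert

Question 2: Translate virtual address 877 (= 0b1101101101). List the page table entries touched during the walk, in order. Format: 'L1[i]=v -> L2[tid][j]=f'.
Answer: L1[6]=0 -> L2[0][6]=60

Derivation:
vaddr = 877 = 0b1101101101
Split: l1_idx=6, l2_idx=6, offset=13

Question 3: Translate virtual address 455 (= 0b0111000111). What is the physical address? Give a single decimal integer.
Answer: 1223

Derivation:
vaddr = 455 = 0b0111000111
Split: l1_idx=3, l2_idx=4, offset=7
L1[3] = 1
L2[1][4] = 76
paddr = 76 * 16 + 7 = 1223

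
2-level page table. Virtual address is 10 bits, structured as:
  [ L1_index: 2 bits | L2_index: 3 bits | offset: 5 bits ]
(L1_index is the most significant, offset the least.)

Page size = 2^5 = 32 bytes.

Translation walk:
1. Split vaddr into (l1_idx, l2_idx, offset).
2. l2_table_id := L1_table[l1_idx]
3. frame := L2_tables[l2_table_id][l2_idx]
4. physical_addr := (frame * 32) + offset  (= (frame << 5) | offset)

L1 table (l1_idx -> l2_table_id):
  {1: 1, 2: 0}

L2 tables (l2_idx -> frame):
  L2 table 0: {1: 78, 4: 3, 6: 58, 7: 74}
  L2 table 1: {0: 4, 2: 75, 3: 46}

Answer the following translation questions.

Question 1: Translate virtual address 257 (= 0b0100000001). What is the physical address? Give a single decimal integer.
vaddr = 257 = 0b0100000001
Split: l1_idx=1, l2_idx=0, offset=1
L1[1] = 1
L2[1][0] = 4
paddr = 4 * 32 + 1 = 129

Answer: 129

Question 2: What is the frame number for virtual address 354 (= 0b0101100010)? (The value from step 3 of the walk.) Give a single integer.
Answer: 46

Derivation:
vaddr = 354: l1_idx=1, l2_idx=3
L1[1] = 1; L2[1][3] = 46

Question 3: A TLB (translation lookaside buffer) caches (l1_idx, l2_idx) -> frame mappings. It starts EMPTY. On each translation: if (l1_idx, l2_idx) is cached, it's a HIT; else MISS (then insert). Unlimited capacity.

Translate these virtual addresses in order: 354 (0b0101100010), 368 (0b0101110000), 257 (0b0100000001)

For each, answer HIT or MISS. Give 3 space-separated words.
Answer: MISS HIT MISS

Derivation:
vaddr=354: (1,3) not in TLB -> MISS, insert
vaddr=368: (1,3) in TLB -> HIT
vaddr=257: (1,0) not in TLB -> MISS, insert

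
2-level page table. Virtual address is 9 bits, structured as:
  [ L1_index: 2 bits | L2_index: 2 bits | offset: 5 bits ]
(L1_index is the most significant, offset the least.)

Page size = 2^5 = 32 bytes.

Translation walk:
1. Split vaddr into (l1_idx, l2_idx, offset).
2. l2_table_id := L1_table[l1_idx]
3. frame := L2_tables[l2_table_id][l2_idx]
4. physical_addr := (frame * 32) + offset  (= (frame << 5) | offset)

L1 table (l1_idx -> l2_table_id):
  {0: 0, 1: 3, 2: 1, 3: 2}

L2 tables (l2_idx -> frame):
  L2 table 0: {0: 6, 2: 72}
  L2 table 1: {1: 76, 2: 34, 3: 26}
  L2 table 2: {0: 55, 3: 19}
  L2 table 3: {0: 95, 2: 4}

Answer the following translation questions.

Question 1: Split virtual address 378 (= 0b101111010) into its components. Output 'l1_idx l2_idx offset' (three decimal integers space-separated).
Answer: 2 3 26

Derivation:
vaddr = 378 = 0b101111010
  top 2 bits -> l1_idx = 2
  next 2 bits -> l2_idx = 3
  bottom 5 bits -> offset = 26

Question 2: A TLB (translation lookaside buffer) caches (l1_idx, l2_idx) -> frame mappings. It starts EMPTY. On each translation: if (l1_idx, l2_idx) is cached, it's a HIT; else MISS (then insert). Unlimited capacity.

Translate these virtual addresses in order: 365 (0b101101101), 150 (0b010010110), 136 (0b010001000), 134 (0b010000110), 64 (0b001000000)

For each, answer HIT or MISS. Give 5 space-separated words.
vaddr=365: (2,3) not in TLB -> MISS, insert
vaddr=150: (1,0) not in TLB -> MISS, insert
vaddr=136: (1,0) in TLB -> HIT
vaddr=134: (1,0) in TLB -> HIT
vaddr=64: (0,2) not in TLB -> MISS, insert

Answer: MISS MISS HIT HIT MISS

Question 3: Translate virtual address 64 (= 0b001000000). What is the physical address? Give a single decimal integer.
Answer: 2304

Derivation:
vaddr = 64 = 0b001000000
Split: l1_idx=0, l2_idx=2, offset=0
L1[0] = 0
L2[0][2] = 72
paddr = 72 * 32 + 0 = 2304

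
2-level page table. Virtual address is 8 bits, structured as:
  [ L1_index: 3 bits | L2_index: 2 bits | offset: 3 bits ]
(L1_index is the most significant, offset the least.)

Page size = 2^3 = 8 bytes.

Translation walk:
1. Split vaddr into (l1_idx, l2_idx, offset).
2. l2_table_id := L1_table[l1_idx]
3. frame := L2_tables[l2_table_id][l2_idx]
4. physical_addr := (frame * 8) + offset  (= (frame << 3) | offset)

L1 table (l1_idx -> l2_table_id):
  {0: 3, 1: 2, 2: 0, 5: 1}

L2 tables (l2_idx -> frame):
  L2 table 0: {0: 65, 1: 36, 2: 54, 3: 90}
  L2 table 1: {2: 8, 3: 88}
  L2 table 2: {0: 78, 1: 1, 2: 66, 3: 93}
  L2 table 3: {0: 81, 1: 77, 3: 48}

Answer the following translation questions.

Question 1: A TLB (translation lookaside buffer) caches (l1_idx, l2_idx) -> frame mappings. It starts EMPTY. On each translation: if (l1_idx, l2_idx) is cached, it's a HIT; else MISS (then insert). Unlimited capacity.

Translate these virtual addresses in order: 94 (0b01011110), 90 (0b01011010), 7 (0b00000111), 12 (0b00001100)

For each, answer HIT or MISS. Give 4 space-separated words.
vaddr=94: (2,3) not in TLB -> MISS, insert
vaddr=90: (2,3) in TLB -> HIT
vaddr=7: (0,0) not in TLB -> MISS, insert
vaddr=12: (0,1) not in TLB -> MISS, insert

Answer: MISS HIT MISS MISS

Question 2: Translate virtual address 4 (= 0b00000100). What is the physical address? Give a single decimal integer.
vaddr = 4 = 0b00000100
Split: l1_idx=0, l2_idx=0, offset=4
L1[0] = 3
L2[3][0] = 81
paddr = 81 * 8 + 4 = 652

Answer: 652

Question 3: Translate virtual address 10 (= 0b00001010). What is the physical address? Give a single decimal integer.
vaddr = 10 = 0b00001010
Split: l1_idx=0, l2_idx=1, offset=2
L1[0] = 3
L2[3][1] = 77
paddr = 77 * 8 + 2 = 618

Answer: 618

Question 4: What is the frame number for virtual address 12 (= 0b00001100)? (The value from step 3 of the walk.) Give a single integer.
Answer: 77

Derivation:
vaddr = 12: l1_idx=0, l2_idx=1
L1[0] = 3; L2[3][1] = 77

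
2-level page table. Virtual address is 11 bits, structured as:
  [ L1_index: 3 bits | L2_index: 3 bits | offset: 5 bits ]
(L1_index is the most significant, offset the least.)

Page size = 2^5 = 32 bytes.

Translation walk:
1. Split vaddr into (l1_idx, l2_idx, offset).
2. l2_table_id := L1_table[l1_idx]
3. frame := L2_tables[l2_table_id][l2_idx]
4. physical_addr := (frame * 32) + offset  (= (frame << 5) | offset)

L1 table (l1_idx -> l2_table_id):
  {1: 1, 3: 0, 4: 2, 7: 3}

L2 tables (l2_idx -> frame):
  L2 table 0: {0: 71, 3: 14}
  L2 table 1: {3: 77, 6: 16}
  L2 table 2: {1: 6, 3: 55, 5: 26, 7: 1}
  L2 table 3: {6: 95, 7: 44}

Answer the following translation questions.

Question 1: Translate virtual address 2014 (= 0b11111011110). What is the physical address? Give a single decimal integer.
vaddr = 2014 = 0b11111011110
Split: l1_idx=7, l2_idx=6, offset=30
L1[7] = 3
L2[3][6] = 95
paddr = 95 * 32 + 30 = 3070

Answer: 3070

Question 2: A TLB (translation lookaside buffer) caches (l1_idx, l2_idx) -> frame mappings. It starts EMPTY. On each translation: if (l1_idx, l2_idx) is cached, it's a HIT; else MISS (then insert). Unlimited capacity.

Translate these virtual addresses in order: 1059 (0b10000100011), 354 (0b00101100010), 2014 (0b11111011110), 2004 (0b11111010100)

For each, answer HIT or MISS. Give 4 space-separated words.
vaddr=1059: (4,1) not in TLB -> MISS, insert
vaddr=354: (1,3) not in TLB -> MISS, insert
vaddr=2014: (7,6) not in TLB -> MISS, insert
vaddr=2004: (7,6) in TLB -> HIT

Answer: MISS MISS MISS HIT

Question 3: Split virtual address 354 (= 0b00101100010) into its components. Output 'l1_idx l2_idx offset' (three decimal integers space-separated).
vaddr = 354 = 0b00101100010
  top 3 bits -> l1_idx = 1
  next 3 bits -> l2_idx = 3
  bottom 5 bits -> offset = 2

Answer: 1 3 2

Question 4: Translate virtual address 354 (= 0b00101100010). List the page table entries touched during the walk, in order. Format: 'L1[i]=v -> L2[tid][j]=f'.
Answer: L1[1]=1 -> L2[1][3]=77

Derivation:
vaddr = 354 = 0b00101100010
Split: l1_idx=1, l2_idx=3, offset=2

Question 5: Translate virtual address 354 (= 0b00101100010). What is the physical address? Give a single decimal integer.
Answer: 2466

Derivation:
vaddr = 354 = 0b00101100010
Split: l1_idx=1, l2_idx=3, offset=2
L1[1] = 1
L2[1][3] = 77
paddr = 77 * 32 + 2 = 2466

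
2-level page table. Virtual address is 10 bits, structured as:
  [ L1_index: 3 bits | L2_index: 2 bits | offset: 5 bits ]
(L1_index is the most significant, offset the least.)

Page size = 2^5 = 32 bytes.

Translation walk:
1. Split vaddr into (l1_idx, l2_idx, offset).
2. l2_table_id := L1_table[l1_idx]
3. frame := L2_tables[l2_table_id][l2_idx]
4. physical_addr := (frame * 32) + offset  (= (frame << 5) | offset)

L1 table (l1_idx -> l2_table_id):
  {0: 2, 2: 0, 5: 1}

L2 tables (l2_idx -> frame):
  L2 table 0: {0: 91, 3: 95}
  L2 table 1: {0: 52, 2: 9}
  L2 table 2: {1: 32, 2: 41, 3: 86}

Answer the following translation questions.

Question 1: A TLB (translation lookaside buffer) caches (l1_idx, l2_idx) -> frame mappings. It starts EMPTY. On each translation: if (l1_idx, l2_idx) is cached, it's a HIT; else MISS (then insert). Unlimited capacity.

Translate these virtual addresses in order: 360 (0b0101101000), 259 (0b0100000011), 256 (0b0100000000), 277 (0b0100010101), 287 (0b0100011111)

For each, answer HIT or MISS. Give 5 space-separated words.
Answer: MISS MISS HIT HIT HIT

Derivation:
vaddr=360: (2,3) not in TLB -> MISS, insert
vaddr=259: (2,0) not in TLB -> MISS, insert
vaddr=256: (2,0) in TLB -> HIT
vaddr=277: (2,0) in TLB -> HIT
vaddr=287: (2,0) in TLB -> HIT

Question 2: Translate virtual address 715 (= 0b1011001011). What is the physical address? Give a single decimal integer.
vaddr = 715 = 0b1011001011
Split: l1_idx=5, l2_idx=2, offset=11
L1[5] = 1
L2[1][2] = 9
paddr = 9 * 32 + 11 = 299

Answer: 299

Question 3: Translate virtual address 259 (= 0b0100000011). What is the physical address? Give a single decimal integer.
Answer: 2915

Derivation:
vaddr = 259 = 0b0100000011
Split: l1_idx=2, l2_idx=0, offset=3
L1[2] = 0
L2[0][0] = 91
paddr = 91 * 32 + 3 = 2915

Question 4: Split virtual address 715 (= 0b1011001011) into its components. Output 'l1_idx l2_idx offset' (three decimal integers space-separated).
vaddr = 715 = 0b1011001011
  top 3 bits -> l1_idx = 5
  next 2 bits -> l2_idx = 2
  bottom 5 bits -> offset = 11

Answer: 5 2 11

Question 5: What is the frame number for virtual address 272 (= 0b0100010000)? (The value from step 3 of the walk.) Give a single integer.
vaddr = 272: l1_idx=2, l2_idx=0
L1[2] = 0; L2[0][0] = 91

Answer: 91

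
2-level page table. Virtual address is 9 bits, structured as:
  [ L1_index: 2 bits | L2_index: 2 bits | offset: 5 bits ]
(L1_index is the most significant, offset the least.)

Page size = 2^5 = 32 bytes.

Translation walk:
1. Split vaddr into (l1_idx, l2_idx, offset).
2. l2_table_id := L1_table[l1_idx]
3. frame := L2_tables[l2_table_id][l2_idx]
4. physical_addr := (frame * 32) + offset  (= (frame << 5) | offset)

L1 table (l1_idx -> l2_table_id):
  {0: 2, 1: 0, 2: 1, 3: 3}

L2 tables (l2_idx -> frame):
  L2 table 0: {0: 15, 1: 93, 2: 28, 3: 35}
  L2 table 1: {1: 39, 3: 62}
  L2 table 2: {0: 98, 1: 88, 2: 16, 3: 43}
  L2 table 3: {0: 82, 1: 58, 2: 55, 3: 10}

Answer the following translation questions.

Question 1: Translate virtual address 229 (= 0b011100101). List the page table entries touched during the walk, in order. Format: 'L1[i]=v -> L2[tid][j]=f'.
Answer: L1[1]=0 -> L2[0][3]=35

Derivation:
vaddr = 229 = 0b011100101
Split: l1_idx=1, l2_idx=3, offset=5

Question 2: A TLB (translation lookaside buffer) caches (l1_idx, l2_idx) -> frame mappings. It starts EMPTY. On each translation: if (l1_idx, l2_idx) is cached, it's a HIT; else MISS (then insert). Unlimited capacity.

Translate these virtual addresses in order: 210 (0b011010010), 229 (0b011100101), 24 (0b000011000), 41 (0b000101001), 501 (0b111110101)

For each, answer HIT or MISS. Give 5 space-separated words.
Answer: MISS MISS MISS MISS MISS

Derivation:
vaddr=210: (1,2) not in TLB -> MISS, insert
vaddr=229: (1,3) not in TLB -> MISS, insert
vaddr=24: (0,0) not in TLB -> MISS, insert
vaddr=41: (0,1) not in TLB -> MISS, insert
vaddr=501: (3,3) not in TLB -> MISS, insert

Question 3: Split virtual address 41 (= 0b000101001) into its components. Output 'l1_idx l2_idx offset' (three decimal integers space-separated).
vaddr = 41 = 0b000101001
  top 2 bits -> l1_idx = 0
  next 2 bits -> l2_idx = 1
  bottom 5 bits -> offset = 9

Answer: 0 1 9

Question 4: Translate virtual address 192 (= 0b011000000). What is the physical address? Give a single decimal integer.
vaddr = 192 = 0b011000000
Split: l1_idx=1, l2_idx=2, offset=0
L1[1] = 0
L2[0][2] = 28
paddr = 28 * 32 + 0 = 896

Answer: 896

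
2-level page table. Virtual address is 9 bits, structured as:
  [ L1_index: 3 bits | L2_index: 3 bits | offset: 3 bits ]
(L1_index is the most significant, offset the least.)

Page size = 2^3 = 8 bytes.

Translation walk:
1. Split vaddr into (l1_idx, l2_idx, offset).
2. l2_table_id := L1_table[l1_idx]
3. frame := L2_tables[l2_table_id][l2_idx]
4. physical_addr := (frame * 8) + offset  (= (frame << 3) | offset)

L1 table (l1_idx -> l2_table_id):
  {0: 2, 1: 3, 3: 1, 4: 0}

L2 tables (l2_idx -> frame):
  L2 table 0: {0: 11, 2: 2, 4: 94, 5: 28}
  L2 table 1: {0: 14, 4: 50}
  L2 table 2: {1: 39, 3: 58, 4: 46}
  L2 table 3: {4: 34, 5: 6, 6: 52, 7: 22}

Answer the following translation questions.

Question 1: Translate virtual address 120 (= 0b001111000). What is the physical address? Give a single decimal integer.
vaddr = 120 = 0b001111000
Split: l1_idx=1, l2_idx=7, offset=0
L1[1] = 3
L2[3][7] = 22
paddr = 22 * 8 + 0 = 176

Answer: 176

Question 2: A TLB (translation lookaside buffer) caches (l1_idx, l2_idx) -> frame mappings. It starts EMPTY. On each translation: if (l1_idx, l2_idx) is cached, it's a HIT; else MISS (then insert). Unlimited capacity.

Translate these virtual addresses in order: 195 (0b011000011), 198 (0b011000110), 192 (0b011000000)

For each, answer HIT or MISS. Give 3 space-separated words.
Answer: MISS HIT HIT

Derivation:
vaddr=195: (3,0) not in TLB -> MISS, insert
vaddr=198: (3,0) in TLB -> HIT
vaddr=192: (3,0) in TLB -> HIT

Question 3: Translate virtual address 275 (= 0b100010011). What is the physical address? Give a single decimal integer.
Answer: 19

Derivation:
vaddr = 275 = 0b100010011
Split: l1_idx=4, l2_idx=2, offset=3
L1[4] = 0
L2[0][2] = 2
paddr = 2 * 8 + 3 = 19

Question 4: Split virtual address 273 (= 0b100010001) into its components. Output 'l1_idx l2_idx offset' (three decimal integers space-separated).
Answer: 4 2 1

Derivation:
vaddr = 273 = 0b100010001
  top 3 bits -> l1_idx = 4
  next 3 bits -> l2_idx = 2
  bottom 3 bits -> offset = 1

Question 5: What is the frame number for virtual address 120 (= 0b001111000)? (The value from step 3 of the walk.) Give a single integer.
Answer: 22

Derivation:
vaddr = 120: l1_idx=1, l2_idx=7
L1[1] = 3; L2[3][7] = 22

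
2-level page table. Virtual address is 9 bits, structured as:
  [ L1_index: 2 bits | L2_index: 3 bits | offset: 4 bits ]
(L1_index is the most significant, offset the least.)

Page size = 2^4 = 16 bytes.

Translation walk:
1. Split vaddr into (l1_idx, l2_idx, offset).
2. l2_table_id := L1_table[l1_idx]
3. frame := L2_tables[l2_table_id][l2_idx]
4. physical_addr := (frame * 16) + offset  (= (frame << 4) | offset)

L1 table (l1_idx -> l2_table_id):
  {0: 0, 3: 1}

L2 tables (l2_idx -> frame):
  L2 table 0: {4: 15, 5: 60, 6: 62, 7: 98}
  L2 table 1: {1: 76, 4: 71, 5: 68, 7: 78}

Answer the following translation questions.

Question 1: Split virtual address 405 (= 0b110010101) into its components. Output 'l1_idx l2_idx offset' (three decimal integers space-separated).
Answer: 3 1 5

Derivation:
vaddr = 405 = 0b110010101
  top 2 bits -> l1_idx = 3
  next 3 bits -> l2_idx = 1
  bottom 4 bits -> offset = 5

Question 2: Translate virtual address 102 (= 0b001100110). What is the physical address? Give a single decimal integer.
Answer: 998

Derivation:
vaddr = 102 = 0b001100110
Split: l1_idx=0, l2_idx=6, offset=6
L1[0] = 0
L2[0][6] = 62
paddr = 62 * 16 + 6 = 998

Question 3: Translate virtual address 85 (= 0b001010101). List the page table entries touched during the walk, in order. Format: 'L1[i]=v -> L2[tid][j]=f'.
Answer: L1[0]=0 -> L2[0][5]=60

Derivation:
vaddr = 85 = 0b001010101
Split: l1_idx=0, l2_idx=5, offset=5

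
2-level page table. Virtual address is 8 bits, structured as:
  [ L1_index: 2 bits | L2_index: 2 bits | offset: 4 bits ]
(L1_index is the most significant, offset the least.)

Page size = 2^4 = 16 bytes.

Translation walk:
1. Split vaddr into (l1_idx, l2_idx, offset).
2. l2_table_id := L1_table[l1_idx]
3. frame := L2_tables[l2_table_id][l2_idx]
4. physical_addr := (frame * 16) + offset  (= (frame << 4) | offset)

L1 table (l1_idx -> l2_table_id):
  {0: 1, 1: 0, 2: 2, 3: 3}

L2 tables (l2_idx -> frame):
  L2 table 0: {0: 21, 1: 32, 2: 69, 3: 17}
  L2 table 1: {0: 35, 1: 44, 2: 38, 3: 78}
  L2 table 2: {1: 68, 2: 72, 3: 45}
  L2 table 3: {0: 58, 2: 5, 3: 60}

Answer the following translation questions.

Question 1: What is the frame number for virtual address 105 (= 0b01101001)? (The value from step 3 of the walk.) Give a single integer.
vaddr = 105: l1_idx=1, l2_idx=2
L1[1] = 0; L2[0][2] = 69

Answer: 69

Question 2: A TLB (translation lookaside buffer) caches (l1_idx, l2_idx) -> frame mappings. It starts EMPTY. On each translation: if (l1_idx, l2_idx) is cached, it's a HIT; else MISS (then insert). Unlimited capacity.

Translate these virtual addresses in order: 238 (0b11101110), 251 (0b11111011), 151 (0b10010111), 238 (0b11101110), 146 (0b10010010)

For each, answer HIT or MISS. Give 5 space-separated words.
Answer: MISS MISS MISS HIT HIT

Derivation:
vaddr=238: (3,2) not in TLB -> MISS, insert
vaddr=251: (3,3) not in TLB -> MISS, insert
vaddr=151: (2,1) not in TLB -> MISS, insert
vaddr=238: (3,2) in TLB -> HIT
vaddr=146: (2,1) in TLB -> HIT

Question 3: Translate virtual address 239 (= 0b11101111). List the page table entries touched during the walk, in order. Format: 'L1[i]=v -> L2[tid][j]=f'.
Answer: L1[3]=3 -> L2[3][2]=5

Derivation:
vaddr = 239 = 0b11101111
Split: l1_idx=3, l2_idx=2, offset=15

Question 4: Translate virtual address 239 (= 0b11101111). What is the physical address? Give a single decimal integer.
vaddr = 239 = 0b11101111
Split: l1_idx=3, l2_idx=2, offset=15
L1[3] = 3
L2[3][2] = 5
paddr = 5 * 16 + 15 = 95

Answer: 95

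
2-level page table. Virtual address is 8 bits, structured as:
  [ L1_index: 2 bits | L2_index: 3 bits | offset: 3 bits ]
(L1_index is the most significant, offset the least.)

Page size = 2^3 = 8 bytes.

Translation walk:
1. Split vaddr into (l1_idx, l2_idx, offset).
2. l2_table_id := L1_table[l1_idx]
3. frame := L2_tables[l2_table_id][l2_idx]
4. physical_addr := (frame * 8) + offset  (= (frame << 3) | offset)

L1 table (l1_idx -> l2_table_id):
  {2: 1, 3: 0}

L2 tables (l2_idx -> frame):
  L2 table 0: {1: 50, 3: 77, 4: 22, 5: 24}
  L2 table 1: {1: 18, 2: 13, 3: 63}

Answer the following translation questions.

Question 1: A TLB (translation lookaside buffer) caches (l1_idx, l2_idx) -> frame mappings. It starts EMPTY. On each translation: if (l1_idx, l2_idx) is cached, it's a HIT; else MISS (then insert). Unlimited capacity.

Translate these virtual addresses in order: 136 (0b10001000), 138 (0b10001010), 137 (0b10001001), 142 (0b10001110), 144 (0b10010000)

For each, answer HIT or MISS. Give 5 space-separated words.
vaddr=136: (2,1) not in TLB -> MISS, insert
vaddr=138: (2,1) in TLB -> HIT
vaddr=137: (2,1) in TLB -> HIT
vaddr=142: (2,1) in TLB -> HIT
vaddr=144: (2,2) not in TLB -> MISS, insert

Answer: MISS HIT HIT HIT MISS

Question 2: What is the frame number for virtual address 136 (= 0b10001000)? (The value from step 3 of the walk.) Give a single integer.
Answer: 18

Derivation:
vaddr = 136: l1_idx=2, l2_idx=1
L1[2] = 1; L2[1][1] = 18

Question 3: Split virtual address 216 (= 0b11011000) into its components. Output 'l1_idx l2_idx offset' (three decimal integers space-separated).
vaddr = 216 = 0b11011000
  top 2 bits -> l1_idx = 3
  next 3 bits -> l2_idx = 3
  bottom 3 bits -> offset = 0

Answer: 3 3 0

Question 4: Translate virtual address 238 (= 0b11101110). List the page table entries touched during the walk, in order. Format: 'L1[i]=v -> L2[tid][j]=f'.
vaddr = 238 = 0b11101110
Split: l1_idx=3, l2_idx=5, offset=6

Answer: L1[3]=0 -> L2[0][5]=24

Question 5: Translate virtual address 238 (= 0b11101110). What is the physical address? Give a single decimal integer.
vaddr = 238 = 0b11101110
Split: l1_idx=3, l2_idx=5, offset=6
L1[3] = 0
L2[0][5] = 24
paddr = 24 * 8 + 6 = 198

Answer: 198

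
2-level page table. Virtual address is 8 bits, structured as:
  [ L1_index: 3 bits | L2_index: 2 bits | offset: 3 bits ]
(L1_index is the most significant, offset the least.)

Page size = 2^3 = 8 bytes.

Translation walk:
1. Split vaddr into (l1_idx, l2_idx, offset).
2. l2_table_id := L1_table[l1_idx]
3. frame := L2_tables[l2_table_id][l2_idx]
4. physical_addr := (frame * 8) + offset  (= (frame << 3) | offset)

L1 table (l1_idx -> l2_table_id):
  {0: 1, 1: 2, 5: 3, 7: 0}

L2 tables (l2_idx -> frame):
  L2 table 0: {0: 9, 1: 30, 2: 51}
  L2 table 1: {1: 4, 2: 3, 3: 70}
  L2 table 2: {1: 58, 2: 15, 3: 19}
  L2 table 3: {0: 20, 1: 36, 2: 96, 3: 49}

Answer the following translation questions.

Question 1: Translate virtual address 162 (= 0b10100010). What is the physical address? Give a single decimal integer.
Answer: 162

Derivation:
vaddr = 162 = 0b10100010
Split: l1_idx=5, l2_idx=0, offset=2
L1[5] = 3
L2[3][0] = 20
paddr = 20 * 8 + 2 = 162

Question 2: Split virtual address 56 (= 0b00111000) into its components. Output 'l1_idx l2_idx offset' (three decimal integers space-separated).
vaddr = 56 = 0b00111000
  top 3 bits -> l1_idx = 1
  next 2 bits -> l2_idx = 3
  bottom 3 bits -> offset = 0

Answer: 1 3 0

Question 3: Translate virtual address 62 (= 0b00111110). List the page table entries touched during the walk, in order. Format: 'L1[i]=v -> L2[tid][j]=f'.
Answer: L1[1]=2 -> L2[2][3]=19

Derivation:
vaddr = 62 = 0b00111110
Split: l1_idx=1, l2_idx=3, offset=6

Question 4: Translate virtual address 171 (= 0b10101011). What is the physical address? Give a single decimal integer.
vaddr = 171 = 0b10101011
Split: l1_idx=5, l2_idx=1, offset=3
L1[5] = 3
L2[3][1] = 36
paddr = 36 * 8 + 3 = 291

Answer: 291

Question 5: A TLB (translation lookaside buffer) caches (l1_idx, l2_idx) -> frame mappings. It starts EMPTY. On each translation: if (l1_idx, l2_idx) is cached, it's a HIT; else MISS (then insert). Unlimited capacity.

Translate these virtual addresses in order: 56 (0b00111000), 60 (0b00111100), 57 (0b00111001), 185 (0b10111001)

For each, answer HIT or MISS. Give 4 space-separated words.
vaddr=56: (1,3) not in TLB -> MISS, insert
vaddr=60: (1,3) in TLB -> HIT
vaddr=57: (1,3) in TLB -> HIT
vaddr=185: (5,3) not in TLB -> MISS, insert

Answer: MISS HIT HIT MISS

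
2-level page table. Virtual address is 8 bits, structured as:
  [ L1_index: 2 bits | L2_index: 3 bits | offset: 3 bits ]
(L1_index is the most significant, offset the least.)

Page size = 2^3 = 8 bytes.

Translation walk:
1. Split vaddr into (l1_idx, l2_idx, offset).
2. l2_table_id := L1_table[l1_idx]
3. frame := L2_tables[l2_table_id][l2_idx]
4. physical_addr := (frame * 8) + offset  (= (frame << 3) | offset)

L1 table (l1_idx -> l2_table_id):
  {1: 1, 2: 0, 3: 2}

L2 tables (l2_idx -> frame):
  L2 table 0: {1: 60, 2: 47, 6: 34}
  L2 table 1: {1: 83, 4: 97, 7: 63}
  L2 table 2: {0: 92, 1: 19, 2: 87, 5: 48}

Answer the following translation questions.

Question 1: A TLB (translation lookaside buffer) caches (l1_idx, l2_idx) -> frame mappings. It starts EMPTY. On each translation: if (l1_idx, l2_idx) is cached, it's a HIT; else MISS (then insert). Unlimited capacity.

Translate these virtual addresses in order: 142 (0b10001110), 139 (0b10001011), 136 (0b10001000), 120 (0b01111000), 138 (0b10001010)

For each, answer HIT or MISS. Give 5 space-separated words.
Answer: MISS HIT HIT MISS HIT

Derivation:
vaddr=142: (2,1) not in TLB -> MISS, insert
vaddr=139: (2,1) in TLB -> HIT
vaddr=136: (2,1) in TLB -> HIT
vaddr=120: (1,7) not in TLB -> MISS, insert
vaddr=138: (2,1) in TLB -> HIT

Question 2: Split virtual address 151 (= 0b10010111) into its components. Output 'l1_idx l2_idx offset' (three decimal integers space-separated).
vaddr = 151 = 0b10010111
  top 2 bits -> l1_idx = 2
  next 3 bits -> l2_idx = 2
  bottom 3 bits -> offset = 7

Answer: 2 2 7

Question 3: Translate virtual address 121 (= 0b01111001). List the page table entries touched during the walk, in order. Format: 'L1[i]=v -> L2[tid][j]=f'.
vaddr = 121 = 0b01111001
Split: l1_idx=1, l2_idx=7, offset=1

Answer: L1[1]=1 -> L2[1][7]=63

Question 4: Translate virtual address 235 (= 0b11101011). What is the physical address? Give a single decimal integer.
Answer: 387

Derivation:
vaddr = 235 = 0b11101011
Split: l1_idx=3, l2_idx=5, offset=3
L1[3] = 2
L2[2][5] = 48
paddr = 48 * 8 + 3 = 387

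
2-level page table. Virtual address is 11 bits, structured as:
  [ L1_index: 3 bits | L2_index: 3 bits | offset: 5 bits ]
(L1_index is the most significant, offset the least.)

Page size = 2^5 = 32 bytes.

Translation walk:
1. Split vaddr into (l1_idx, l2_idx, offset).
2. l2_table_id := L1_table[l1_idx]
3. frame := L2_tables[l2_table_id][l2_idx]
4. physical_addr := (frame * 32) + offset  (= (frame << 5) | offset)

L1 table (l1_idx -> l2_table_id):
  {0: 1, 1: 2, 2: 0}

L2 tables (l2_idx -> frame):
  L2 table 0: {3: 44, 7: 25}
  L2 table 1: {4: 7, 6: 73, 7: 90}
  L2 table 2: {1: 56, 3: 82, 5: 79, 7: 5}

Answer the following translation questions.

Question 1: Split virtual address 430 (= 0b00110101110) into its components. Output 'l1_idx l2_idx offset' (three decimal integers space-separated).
vaddr = 430 = 0b00110101110
  top 3 bits -> l1_idx = 1
  next 3 bits -> l2_idx = 5
  bottom 5 bits -> offset = 14

Answer: 1 5 14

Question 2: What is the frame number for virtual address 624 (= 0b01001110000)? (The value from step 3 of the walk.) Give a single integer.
vaddr = 624: l1_idx=2, l2_idx=3
L1[2] = 0; L2[0][3] = 44

Answer: 44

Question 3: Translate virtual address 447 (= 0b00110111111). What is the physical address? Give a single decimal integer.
Answer: 2559

Derivation:
vaddr = 447 = 0b00110111111
Split: l1_idx=1, l2_idx=5, offset=31
L1[1] = 2
L2[2][5] = 79
paddr = 79 * 32 + 31 = 2559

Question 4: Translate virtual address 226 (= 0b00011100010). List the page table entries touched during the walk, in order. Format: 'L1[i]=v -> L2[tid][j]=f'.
Answer: L1[0]=1 -> L2[1][7]=90

Derivation:
vaddr = 226 = 0b00011100010
Split: l1_idx=0, l2_idx=7, offset=2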